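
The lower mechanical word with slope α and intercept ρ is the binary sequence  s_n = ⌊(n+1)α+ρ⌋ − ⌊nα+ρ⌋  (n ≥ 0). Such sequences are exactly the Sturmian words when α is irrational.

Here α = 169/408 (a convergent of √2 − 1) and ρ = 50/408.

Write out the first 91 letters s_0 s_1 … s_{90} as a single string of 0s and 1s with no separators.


0010101001010010100101010010100101010010100101010010100101001010100101001010100101001010010

n=0: ⌊(1·169+50)/408⌋ − ⌊(0·169+50)/408⌋ = ⌊219/408⌋ − ⌊50/408⌋ = 0 − 0 = 0
n=1: ⌊(2·169+50)/408⌋ − ⌊(1·169+50)/408⌋ = ⌊388/408⌋ − ⌊219/408⌋ = 0 − 0 = 0
n=2: ⌊(3·169+50)/408⌋ − ⌊(2·169+50)/408⌋ = ⌊557/408⌋ − ⌊388/408⌋ = 1 − 0 = 1
n=3: ⌊(4·169+50)/408⌋ − ⌊(3·169+50)/408⌋ = ⌊726/408⌋ − ⌊557/408⌋ = 1 − 1 = 0
n=4: ⌊(5·169+50)/408⌋ − ⌊(4·169+50)/408⌋ = ⌊895/408⌋ − ⌊726/408⌋ = 2 − 1 = 1
n=5: ⌊(6·169+50)/408⌋ − ⌊(5·169+50)/408⌋ = ⌊1064/408⌋ − ⌊895/408⌋ = 2 − 2 = 0
n=6: ⌊(7·169+50)/408⌋ − ⌊(6·169+50)/408⌋ = ⌊1233/408⌋ − ⌊1064/408⌋ = 3 − 2 = 1
n=7: ⌊(8·169+50)/408⌋ − ⌊(7·169+50)/408⌋ = ⌊1402/408⌋ − ⌊1233/408⌋ = 3 − 3 = 0
n=8: ⌊(9·169+50)/408⌋ − ⌊(8·169+50)/408⌋ = ⌊1571/408⌋ − ⌊1402/408⌋ = 3 − 3 = 0
n=9: ⌊(10·169+50)/408⌋ − ⌊(9·169+50)/408⌋ = ⌊1740/408⌋ − ⌊1571/408⌋ = 4 − 3 = 1
n=10: ⌊(11·169+50)/408⌋ − ⌊(10·169+50)/408⌋ = ⌊1909/408⌋ − ⌊1740/408⌋ = 4 − 4 = 0
n=11: ⌊(12·169+50)/408⌋ − ⌊(11·169+50)/408⌋ = ⌊2078/408⌋ − ⌊1909/408⌋ = 5 − 4 = 1
n=12: ⌊(13·169+50)/408⌋ − ⌊(12·169+50)/408⌋ = ⌊2247/408⌋ − ⌊2078/408⌋ = 5 − 5 = 0
n=13: ⌊(14·169+50)/408⌋ − ⌊(13·169+50)/408⌋ = ⌊2416/408⌋ − ⌊2247/408⌋ = 5 − 5 = 0
n=14: ⌊(15·169+50)/408⌋ − ⌊(14·169+50)/408⌋ = ⌊2585/408⌋ − ⌊2416/408⌋ = 6 − 5 = 1
n=15: ⌊(16·169+50)/408⌋ − ⌊(15·169+50)/408⌋ = ⌊2754/408⌋ − ⌊2585/408⌋ = 6 − 6 = 0
n=16: ⌊(17·169+50)/408⌋ − ⌊(16·169+50)/408⌋ = ⌊2923/408⌋ − ⌊2754/408⌋ = 7 − 6 = 1
n=17: ⌊(18·169+50)/408⌋ − ⌊(17·169+50)/408⌋ = ⌊3092/408⌋ − ⌊2923/408⌋ = 7 − 7 = 0
n=18: ⌊(19·169+50)/408⌋ − ⌊(18·169+50)/408⌋ = ⌊3261/408⌋ − ⌊3092/408⌋ = 7 − 7 = 0
n=19: ⌊(20·169+50)/408⌋ − ⌊(19·169+50)/408⌋ = ⌊3430/408⌋ − ⌊3261/408⌋ = 8 − 7 = 1
n=20: ⌊(21·169+50)/408⌋ − ⌊(20·169+50)/408⌋ = ⌊3599/408⌋ − ⌊3430/408⌋ = 8 − 8 = 0
n=21: ⌊(22·169+50)/408⌋ − ⌊(21·169+50)/408⌋ = ⌊3768/408⌋ − ⌊3599/408⌋ = 9 − 8 = 1
n=22: ⌊(23·169+50)/408⌋ − ⌊(22·169+50)/408⌋ = ⌊3937/408⌋ − ⌊3768/408⌋ = 9 − 9 = 0
n=23: ⌊(24·169+50)/408⌋ − ⌊(23·169+50)/408⌋ = ⌊4106/408⌋ − ⌊3937/408⌋ = 10 − 9 = 1
n=24: ⌊(25·169+50)/408⌋ − ⌊(24·169+50)/408⌋ = ⌊4275/408⌋ − ⌊4106/408⌋ = 10 − 10 = 0
n=25: ⌊(26·169+50)/408⌋ − ⌊(25·169+50)/408⌋ = ⌊4444/408⌋ − ⌊4275/408⌋ = 10 − 10 = 0
n=26: ⌊(27·169+50)/408⌋ − ⌊(26·169+50)/408⌋ = ⌊4613/408⌋ − ⌊4444/408⌋ = 11 − 10 = 1
n=27: ⌊(28·169+50)/408⌋ − ⌊(27·169+50)/408⌋ = ⌊4782/408⌋ − ⌊4613/408⌋ = 11 − 11 = 0
n=28: ⌊(29·169+50)/408⌋ − ⌊(28·169+50)/408⌋ = ⌊4951/408⌋ − ⌊4782/408⌋ = 12 − 11 = 1
n=29: ⌊(30·169+50)/408⌋ − ⌊(29·169+50)/408⌋ = ⌊5120/408⌋ − ⌊4951/408⌋ = 12 − 12 = 0
n=30: ⌊(31·169+50)/408⌋ − ⌊(30·169+50)/408⌋ = ⌊5289/408⌋ − ⌊5120/408⌋ = 12 − 12 = 0
n=31: ⌊(32·169+50)/408⌋ − ⌊(31·169+50)/408⌋ = ⌊5458/408⌋ − ⌊5289/408⌋ = 13 − 12 = 1
n=32: ⌊(33·169+50)/408⌋ − ⌊(32·169+50)/408⌋ = ⌊5627/408⌋ − ⌊5458/408⌋ = 13 − 13 = 0
n=33: ⌊(34·169+50)/408⌋ − ⌊(33·169+50)/408⌋ = ⌊5796/408⌋ − ⌊5627/408⌋ = 14 − 13 = 1
n=34: ⌊(35·169+50)/408⌋ − ⌊(34·169+50)/408⌋ = ⌊5965/408⌋ − ⌊5796/408⌋ = 14 − 14 = 0
n=35: ⌊(36·169+50)/408⌋ − ⌊(35·169+50)/408⌋ = ⌊6134/408⌋ − ⌊5965/408⌋ = 15 − 14 = 1
n=36: ⌊(37·169+50)/408⌋ − ⌊(36·169+50)/408⌋ = ⌊6303/408⌋ − ⌊6134/408⌋ = 15 − 15 = 0
n=37: ⌊(38·169+50)/408⌋ − ⌊(37·169+50)/408⌋ = ⌊6472/408⌋ − ⌊6303/408⌋ = 15 − 15 = 0
n=38: ⌊(39·169+50)/408⌋ − ⌊(38·169+50)/408⌋ = ⌊6641/408⌋ − ⌊6472/408⌋ = 16 − 15 = 1
n=39: ⌊(40·169+50)/408⌋ − ⌊(39·169+50)/408⌋ = ⌊6810/408⌋ − ⌊6641/408⌋ = 16 − 16 = 0
n=40: ⌊(41·169+50)/408⌋ − ⌊(40·169+50)/408⌋ = ⌊6979/408⌋ − ⌊6810/408⌋ = 17 − 16 = 1
n=41: ⌊(42·169+50)/408⌋ − ⌊(41·169+50)/408⌋ = ⌊7148/408⌋ − ⌊6979/408⌋ = 17 − 17 = 0
n=42: ⌊(43·169+50)/408⌋ − ⌊(42·169+50)/408⌋ = ⌊7317/408⌋ − ⌊7148/408⌋ = 17 − 17 = 0
n=43: ⌊(44·169+50)/408⌋ − ⌊(43·169+50)/408⌋ = ⌊7486/408⌋ − ⌊7317/408⌋ = 18 − 17 = 1
n=44: ⌊(45·169+50)/408⌋ − ⌊(44·169+50)/408⌋ = ⌊7655/408⌋ − ⌊7486/408⌋ = 18 − 18 = 0
n=45: ⌊(46·169+50)/408⌋ − ⌊(45·169+50)/408⌋ = ⌊7824/408⌋ − ⌊7655/408⌋ = 19 − 18 = 1
n=46: ⌊(47·169+50)/408⌋ − ⌊(46·169+50)/408⌋ = ⌊7993/408⌋ − ⌊7824/408⌋ = 19 − 19 = 0
n=47: ⌊(48·169+50)/408⌋ − ⌊(47·169+50)/408⌋ = ⌊8162/408⌋ − ⌊7993/408⌋ = 20 − 19 = 1
n=48: ⌊(49·169+50)/408⌋ − ⌊(48·169+50)/408⌋ = ⌊8331/408⌋ − ⌊8162/408⌋ = 20 − 20 = 0
n=49: ⌊(50·169+50)/408⌋ − ⌊(49·169+50)/408⌋ = ⌊8500/408⌋ − ⌊8331/408⌋ = 20 − 20 = 0
n=50: ⌊(51·169+50)/408⌋ − ⌊(50·169+50)/408⌋ = ⌊8669/408⌋ − ⌊8500/408⌋ = 21 − 20 = 1
n=51: ⌊(52·169+50)/408⌋ − ⌊(51·169+50)/408⌋ = ⌊8838/408⌋ − ⌊8669/408⌋ = 21 − 21 = 0
n=52: ⌊(53·169+50)/408⌋ − ⌊(52·169+50)/408⌋ = ⌊9007/408⌋ − ⌊8838/408⌋ = 22 − 21 = 1
n=53: ⌊(54·169+50)/408⌋ − ⌊(53·169+50)/408⌋ = ⌊9176/408⌋ − ⌊9007/408⌋ = 22 − 22 = 0
n=54: ⌊(55·169+50)/408⌋ − ⌊(54·169+50)/408⌋ = ⌊9345/408⌋ − ⌊9176/408⌋ = 22 − 22 = 0
n=55: ⌊(56·169+50)/408⌋ − ⌊(55·169+50)/408⌋ = ⌊9514/408⌋ − ⌊9345/408⌋ = 23 − 22 = 1
n=56: ⌊(57·169+50)/408⌋ − ⌊(56·169+50)/408⌋ = ⌊9683/408⌋ − ⌊9514/408⌋ = 23 − 23 = 0
n=57: ⌊(58·169+50)/408⌋ − ⌊(57·169+50)/408⌋ = ⌊9852/408⌋ − ⌊9683/408⌋ = 24 − 23 = 1
n=58: ⌊(59·169+50)/408⌋ − ⌊(58·169+50)/408⌋ = ⌊10021/408⌋ − ⌊9852/408⌋ = 24 − 24 = 0
n=59: ⌊(60·169+50)/408⌋ − ⌊(59·169+50)/408⌋ = ⌊10190/408⌋ − ⌊10021/408⌋ = 24 − 24 = 0
n=60: ⌊(61·169+50)/408⌋ − ⌊(60·169+50)/408⌋ = ⌊10359/408⌋ − ⌊10190/408⌋ = 25 − 24 = 1
n=61: ⌊(62·169+50)/408⌋ − ⌊(61·169+50)/408⌋ = ⌊10528/408⌋ − ⌊10359/408⌋ = 25 − 25 = 0
n=62: ⌊(63·169+50)/408⌋ − ⌊(62·169+50)/408⌋ = ⌊10697/408⌋ − ⌊10528/408⌋ = 26 − 25 = 1
n=63: ⌊(64·169+50)/408⌋ − ⌊(63·169+50)/408⌋ = ⌊10866/408⌋ − ⌊10697/408⌋ = 26 − 26 = 0
n=64: ⌊(65·169+50)/408⌋ − ⌊(64·169+50)/408⌋ = ⌊11035/408⌋ − ⌊10866/408⌋ = 27 − 26 = 1
n=65: ⌊(66·169+50)/408⌋ − ⌊(65·169+50)/408⌋ = ⌊11204/408⌋ − ⌊11035/408⌋ = 27 − 27 = 0
n=66: ⌊(67·169+50)/408⌋ − ⌊(66·169+50)/408⌋ = ⌊11373/408⌋ − ⌊11204/408⌋ = 27 − 27 = 0
n=67: ⌊(68·169+50)/408⌋ − ⌊(67·169+50)/408⌋ = ⌊11542/408⌋ − ⌊11373/408⌋ = 28 − 27 = 1
n=68: ⌊(69·169+50)/408⌋ − ⌊(68·169+50)/408⌋ = ⌊11711/408⌋ − ⌊11542/408⌋ = 28 − 28 = 0
n=69: ⌊(70·169+50)/408⌋ − ⌊(69·169+50)/408⌋ = ⌊11880/408⌋ − ⌊11711/408⌋ = 29 − 28 = 1
n=70: ⌊(71·169+50)/408⌋ − ⌊(70·169+50)/408⌋ = ⌊12049/408⌋ − ⌊11880/408⌋ = 29 − 29 = 0
n=71: ⌊(72·169+50)/408⌋ − ⌊(71·169+50)/408⌋ = ⌊12218/408⌋ − ⌊12049/408⌋ = 29 − 29 = 0
n=72: ⌊(73·169+50)/408⌋ − ⌊(72·169+50)/408⌋ = ⌊12387/408⌋ − ⌊12218/408⌋ = 30 − 29 = 1
n=73: ⌊(74·169+50)/408⌋ − ⌊(73·169+50)/408⌋ = ⌊12556/408⌋ − ⌊12387/408⌋ = 30 − 30 = 0
n=74: ⌊(75·169+50)/408⌋ − ⌊(74·169+50)/408⌋ = ⌊12725/408⌋ − ⌊12556/408⌋ = 31 − 30 = 1
n=75: ⌊(76·169+50)/408⌋ − ⌊(75·169+50)/408⌋ = ⌊12894/408⌋ − ⌊12725/408⌋ = 31 − 31 = 0
n=76: ⌊(77·169+50)/408⌋ − ⌊(76·169+50)/408⌋ = ⌊13063/408⌋ − ⌊12894/408⌋ = 32 − 31 = 1
n=77: ⌊(78·169+50)/408⌋ − ⌊(77·169+50)/408⌋ = ⌊13232/408⌋ − ⌊13063/408⌋ = 32 − 32 = 0
n=78: ⌊(79·169+50)/408⌋ − ⌊(78·169+50)/408⌋ = ⌊13401/408⌋ − ⌊13232/408⌋ = 32 − 32 = 0
n=79: ⌊(80·169+50)/408⌋ − ⌊(79·169+50)/408⌋ = ⌊13570/408⌋ − ⌊13401/408⌋ = 33 − 32 = 1
n=80: ⌊(81·169+50)/408⌋ − ⌊(80·169+50)/408⌋ = ⌊13739/408⌋ − ⌊13570/408⌋ = 33 − 33 = 0
n=81: ⌊(82·169+50)/408⌋ − ⌊(81·169+50)/408⌋ = ⌊13908/408⌋ − ⌊13739/408⌋ = 34 − 33 = 1
n=82: ⌊(83·169+50)/408⌋ − ⌊(82·169+50)/408⌋ = ⌊14077/408⌋ − ⌊13908/408⌋ = 34 − 34 = 0
n=83: ⌊(84·169+50)/408⌋ − ⌊(83·169+50)/408⌋ = ⌊14246/408⌋ − ⌊14077/408⌋ = 34 − 34 = 0
n=84: ⌊(85·169+50)/408⌋ − ⌊(84·169+50)/408⌋ = ⌊14415/408⌋ − ⌊14246/408⌋ = 35 − 34 = 1
n=85: ⌊(86·169+50)/408⌋ − ⌊(85·169+50)/408⌋ = ⌊14584/408⌋ − ⌊14415/408⌋ = 35 − 35 = 0
n=86: ⌊(87·169+50)/408⌋ − ⌊(86·169+50)/408⌋ = ⌊14753/408⌋ − ⌊14584/408⌋ = 36 − 35 = 1
n=87: ⌊(88·169+50)/408⌋ − ⌊(87·169+50)/408⌋ = ⌊14922/408⌋ − ⌊14753/408⌋ = 36 − 36 = 0
n=88: ⌊(89·169+50)/408⌋ − ⌊(88·169+50)/408⌋ = ⌊15091/408⌋ − ⌊14922/408⌋ = 36 − 36 = 0
n=89: ⌊(90·169+50)/408⌋ − ⌊(89·169+50)/408⌋ = ⌊15260/408⌋ − ⌊15091/408⌋ = 37 − 36 = 1
n=90: ⌊(91·169+50)/408⌋ − ⌊(90·169+50)/408⌋ = ⌊15429/408⌋ − ⌊15260/408⌋ = 37 − 37 = 0


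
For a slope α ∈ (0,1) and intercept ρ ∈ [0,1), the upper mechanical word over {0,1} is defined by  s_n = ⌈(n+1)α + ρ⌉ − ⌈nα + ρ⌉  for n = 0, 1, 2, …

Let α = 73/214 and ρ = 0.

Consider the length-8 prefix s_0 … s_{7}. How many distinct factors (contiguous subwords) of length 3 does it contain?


t_n = ⌈(n·73)/214⌉ for n = 0 … 8:
  n=0…8: ⌈0/214⌉=0 ⌈73/214⌉=1 ⌈146/214⌉=1 ⌈219/214⌉=2 ⌈292/214⌉=2 ⌈365/214⌉=2 ⌈438/214⌉=3 ⌈511/214⌉=3 ⌈584/214⌉=3
s_n = t_(n+1) − t_n for n = 0 … 7 gives
prefix = 10100100
slide a length-3 window over [0..2] … [5..7] (6 windows); first occurrence of each distinct factor:
  [  0..  2] 101
  [  1..  3] 010
  [  2..  4] 100
  [  3..  5] 001
  (the other 2 windows repeat one of these)
distinct factors: {001, 010, 100, 101}
count = 4  (Sturmian bound for length 3 is 4)

4


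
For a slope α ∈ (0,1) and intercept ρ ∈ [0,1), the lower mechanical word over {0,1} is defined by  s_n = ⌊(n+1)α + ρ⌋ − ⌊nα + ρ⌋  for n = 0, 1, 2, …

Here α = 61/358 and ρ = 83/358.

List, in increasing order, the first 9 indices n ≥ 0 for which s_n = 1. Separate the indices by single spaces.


n=0: ⌊144/358⌋−⌊83/358⌋ = 0−0 = 0
n=1: ⌊205/358⌋−⌊144/358⌋ = 0−0 = 0
n=2: ⌊266/358⌋−⌊205/358⌋ = 0−0 = 0
n=3: ⌊327/358⌋−⌊266/358⌋ = 0−0 = 0
n=4: ⌊388/358⌋−⌊327/358⌋ = 1−0 = 1  ← one
n=5: ⌊449/358⌋−⌊388/358⌋ = 1−1 = 0
n=6: ⌊510/358⌋−⌊449/358⌋ = 1−1 = 0
n=7: ⌊571/358⌋−⌊510/358⌋ = 1−1 = 0
n=8: ⌊632/358⌋−⌊571/358⌋ = 1−1 = 0
n=9: ⌊693/358⌋−⌊632/358⌋ = 1−1 = 0
n=10: ⌊754/358⌋−⌊693/358⌋ = 2−1 = 1  ← one
n=11: ⌊815/358⌋−⌊754/358⌋ = 2−2 = 0
n=12: ⌊876/358⌋−⌊815/358⌋ = 2−2 = 0
n=13: ⌊937/358⌋−⌊876/358⌋ = 2−2 = 0
n=14: ⌊998/358⌋−⌊937/358⌋ = 2−2 = 0
n=15: ⌊1059/358⌋−⌊998/358⌋ = 2−2 = 0
n=16: ⌊1120/358⌋−⌊1059/358⌋ = 3−2 = 1  ← one
n=17: ⌊1181/358⌋−⌊1120/358⌋ = 3−3 = 0
n=18: ⌊1242/358⌋−⌊1181/358⌋ = 3−3 = 0
n=19: ⌊1303/358⌋−⌊1242/358⌋ = 3−3 = 0
n=20: ⌊1364/358⌋−⌊1303/358⌋ = 3−3 = 0
n=21: ⌊1425/358⌋−⌊1364/358⌋ = 3−3 = 0
n=22: ⌊1486/358⌋−⌊1425/358⌋ = 4−3 = 1  ← one
n=23: ⌊1547/358⌋−⌊1486/358⌋ = 4−4 = 0
n=24: ⌊1608/358⌋−⌊1547/358⌋ = 4−4 = 0
n=25: ⌊1669/358⌋−⌊1608/358⌋ = 4−4 = 0
n=26: ⌊1730/358⌋−⌊1669/358⌋ = 4−4 = 0
n=27: ⌊1791/358⌋−⌊1730/358⌋ = 5−4 = 1  ← one
n=28: ⌊1852/358⌋−⌊1791/358⌋ = 5−5 = 0
n=29: ⌊1913/358⌋−⌊1852/358⌋ = 5−5 = 0
n=30: ⌊1974/358⌋−⌊1913/358⌋ = 5−5 = 0
n=31: ⌊2035/358⌋−⌊1974/358⌋ = 5−5 = 0
n=32: ⌊2096/358⌋−⌊2035/358⌋ = 5−5 = 0
n=33: ⌊2157/358⌋−⌊2096/358⌋ = 6−5 = 1  ← one
n=34: ⌊2218/358⌋−⌊2157/358⌋ = 6−6 = 0
n=35: ⌊2279/358⌋−⌊2218/358⌋ = 6−6 = 0
n=36: ⌊2340/358⌋−⌊2279/358⌋ = 6−6 = 0
n=37: ⌊2401/358⌋−⌊2340/358⌋ = 6−6 = 0
n=38: ⌊2462/358⌋−⌊2401/358⌋ = 6−6 = 0
n=39: ⌊2523/358⌋−⌊2462/358⌋ = 7−6 = 1  ← one
n=40: ⌊2584/358⌋−⌊2523/358⌋ = 7−7 = 0
n=41: ⌊2645/358⌋−⌊2584/358⌋ = 7−7 = 0
n=42: ⌊2706/358⌋−⌊2645/358⌋ = 7−7 = 0
n=43: ⌊2767/358⌋−⌊2706/358⌋ = 7−7 = 0
n=44: ⌊2828/358⌋−⌊2767/358⌋ = 7−7 = 0
n=45: ⌊2889/358⌋−⌊2828/358⌋ = 8−7 = 1  ← one
n=46: ⌊2950/358⌋−⌊2889/358⌋ = 8−8 = 0
n=47: ⌊3011/358⌋−⌊2950/358⌋ = 8−8 = 0
n=48: ⌊3072/358⌋−⌊3011/358⌋ = 8−8 = 0
n=49: ⌊3133/358⌋−⌊3072/358⌋ = 8−8 = 0
n=50: ⌊3194/358⌋−⌊3133/358⌋ = 8−8 = 0
n=51: ⌊3255/358⌋−⌊3194/358⌋ = 9−8 = 1  ← one
positions of the first 9 ones: 4 10 16 22 27 33 39 45 51

4 10 16 22 27 33 39 45 51


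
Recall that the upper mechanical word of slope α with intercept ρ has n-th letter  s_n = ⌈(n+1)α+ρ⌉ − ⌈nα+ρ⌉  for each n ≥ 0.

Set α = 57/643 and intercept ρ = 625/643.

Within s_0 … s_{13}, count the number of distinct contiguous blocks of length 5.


t_n = ⌈(n·57+625)/643⌉ for n = 0 … 14:
  n=0…9: ⌈625/643⌉=1 ⌈682/643⌉=2 ⌈739/643⌉=2 ⌈796/643⌉=2 ⌈853/643⌉=2 ⌈910/643⌉=2 ⌈967/643⌉=2 ⌈1024/643⌉=2 ⌈1081/643⌉=2 ⌈1138/643⌉=2
  n=10…14: ⌈1195/643⌉=2 ⌈1252/643⌉=2 ⌈1309/643⌉=3 ⌈1366/643⌉=3 ⌈1423/643⌉=3
s_n = t_(n+1) − t_n for n = 0 … 13 gives
prefix = 10000000000100
slide a length-5 window over [0..4] … [9..13] (10 windows); first occurrence of each distinct factor:
  [  0..  4] 10000
  [  1..  5] 00000
  [  7.. 11] 00001
  [  8.. 12] 00010
  [  9.. 13] 00100
  (the other 5 windows repeat one of these)
distinct factors: {00000, 00001, 00010, 00100, 10000}
count = 5  (Sturmian bound for length 5 is 6)

5


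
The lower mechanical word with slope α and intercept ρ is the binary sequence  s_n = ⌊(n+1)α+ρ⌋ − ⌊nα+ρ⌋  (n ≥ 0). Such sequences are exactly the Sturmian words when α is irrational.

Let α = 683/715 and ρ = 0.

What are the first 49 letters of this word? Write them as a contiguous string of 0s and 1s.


n=0: ⌊(1·683)/715⌋ − ⌊(0·683)/715⌋ = ⌊683/715⌋ − ⌊0/715⌋ = 0 − 0 = 0
n=1: ⌊(2·683)/715⌋ − ⌊(1·683)/715⌋ = ⌊1366/715⌋ − ⌊683/715⌋ = 1 − 0 = 1
n=2: ⌊(3·683)/715⌋ − ⌊(2·683)/715⌋ = ⌊2049/715⌋ − ⌊1366/715⌋ = 2 − 1 = 1
n=3: ⌊(4·683)/715⌋ − ⌊(3·683)/715⌋ = ⌊2732/715⌋ − ⌊2049/715⌋ = 3 − 2 = 1
n=4: ⌊(5·683)/715⌋ − ⌊(4·683)/715⌋ = ⌊3415/715⌋ − ⌊2732/715⌋ = 4 − 3 = 1
n=5: ⌊(6·683)/715⌋ − ⌊(5·683)/715⌋ = ⌊4098/715⌋ − ⌊3415/715⌋ = 5 − 4 = 1
n=6: ⌊(7·683)/715⌋ − ⌊(6·683)/715⌋ = ⌊4781/715⌋ − ⌊4098/715⌋ = 6 − 5 = 1
n=7: ⌊(8·683)/715⌋ − ⌊(7·683)/715⌋ = ⌊5464/715⌋ − ⌊4781/715⌋ = 7 − 6 = 1
n=8: ⌊(9·683)/715⌋ − ⌊(8·683)/715⌋ = ⌊6147/715⌋ − ⌊5464/715⌋ = 8 − 7 = 1
n=9: ⌊(10·683)/715⌋ − ⌊(9·683)/715⌋ = ⌊6830/715⌋ − ⌊6147/715⌋ = 9 − 8 = 1
n=10: ⌊(11·683)/715⌋ − ⌊(10·683)/715⌋ = ⌊7513/715⌋ − ⌊6830/715⌋ = 10 − 9 = 1
n=11: ⌊(12·683)/715⌋ − ⌊(11·683)/715⌋ = ⌊8196/715⌋ − ⌊7513/715⌋ = 11 − 10 = 1
n=12: ⌊(13·683)/715⌋ − ⌊(12·683)/715⌋ = ⌊8879/715⌋ − ⌊8196/715⌋ = 12 − 11 = 1
n=13: ⌊(14·683)/715⌋ − ⌊(13·683)/715⌋ = ⌊9562/715⌋ − ⌊8879/715⌋ = 13 − 12 = 1
n=14: ⌊(15·683)/715⌋ − ⌊(14·683)/715⌋ = ⌊10245/715⌋ − ⌊9562/715⌋ = 14 − 13 = 1
n=15: ⌊(16·683)/715⌋ − ⌊(15·683)/715⌋ = ⌊10928/715⌋ − ⌊10245/715⌋ = 15 − 14 = 1
n=16: ⌊(17·683)/715⌋ − ⌊(16·683)/715⌋ = ⌊11611/715⌋ − ⌊10928/715⌋ = 16 − 15 = 1
n=17: ⌊(18·683)/715⌋ − ⌊(17·683)/715⌋ = ⌊12294/715⌋ − ⌊11611/715⌋ = 17 − 16 = 1
n=18: ⌊(19·683)/715⌋ − ⌊(18·683)/715⌋ = ⌊12977/715⌋ − ⌊12294/715⌋ = 18 − 17 = 1
n=19: ⌊(20·683)/715⌋ − ⌊(19·683)/715⌋ = ⌊13660/715⌋ − ⌊12977/715⌋ = 19 − 18 = 1
n=20: ⌊(21·683)/715⌋ − ⌊(20·683)/715⌋ = ⌊14343/715⌋ − ⌊13660/715⌋ = 20 − 19 = 1
n=21: ⌊(22·683)/715⌋ − ⌊(21·683)/715⌋ = ⌊15026/715⌋ − ⌊14343/715⌋ = 21 − 20 = 1
n=22: ⌊(23·683)/715⌋ − ⌊(22·683)/715⌋ = ⌊15709/715⌋ − ⌊15026/715⌋ = 21 − 21 = 0
n=23: ⌊(24·683)/715⌋ − ⌊(23·683)/715⌋ = ⌊16392/715⌋ − ⌊15709/715⌋ = 22 − 21 = 1
n=24: ⌊(25·683)/715⌋ − ⌊(24·683)/715⌋ = ⌊17075/715⌋ − ⌊16392/715⌋ = 23 − 22 = 1
n=25: ⌊(26·683)/715⌋ − ⌊(25·683)/715⌋ = ⌊17758/715⌋ − ⌊17075/715⌋ = 24 − 23 = 1
n=26: ⌊(27·683)/715⌋ − ⌊(26·683)/715⌋ = ⌊18441/715⌋ − ⌊17758/715⌋ = 25 − 24 = 1
n=27: ⌊(28·683)/715⌋ − ⌊(27·683)/715⌋ = ⌊19124/715⌋ − ⌊18441/715⌋ = 26 − 25 = 1
n=28: ⌊(29·683)/715⌋ − ⌊(28·683)/715⌋ = ⌊19807/715⌋ − ⌊19124/715⌋ = 27 − 26 = 1
n=29: ⌊(30·683)/715⌋ − ⌊(29·683)/715⌋ = ⌊20490/715⌋ − ⌊19807/715⌋ = 28 − 27 = 1
n=30: ⌊(31·683)/715⌋ − ⌊(30·683)/715⌋ = ⌊21173/715⌋ − ⌊20490/715⌋ = 29 − 28 = 1
n=31: ⌊(32·683)/715⌋ − ⌊(31·683)/715⌋ = ⌊21856/715⌋ − ⌊21173/715⌋ = 30 − 29 = 1
n=32: ⌊(33·683)/715⌋ − ⌊(32·683)/715⌋ = ⌊22539/715⌋ − ⌊21856/715⌋ = 31 − 30 = 1
n=33: ⌊(34·683)/715⌋ − ⌊(33·683)/715⌋ = ⌊23222/715⌋ − ⌊22539/715⌋ = 32 − 31 = 1
n=34: ⌊(35·683)/715⌋ − ⌊(34·683)/715⌋ = ⌊23905/715⌋ − ⌊23222/715⌋ = 33 − 32 = 1
n=35: ⌊(36·683)/715⌋ − ⌊(35·683)/715⌋ = ⌊24588/715⌋ − ⌊23905/715⌋ = 34 − 33 = 1
n=36: ⌊(37·683)/715⌋ − ⌊(36·683)/715⌋ = ⌊25271/715⌋ − ⌊24588/715⌋ = 35 − 34 = 1
n=37: ⌊(38·683)/715⌋ − ⌊(37·683)/715⌋ = ⌊25954/715⌋ − ⌊25271/715⌋ = 36 − 35 = 1
n=38: ⌊(39·683)/715⌋ − ⌊(38·683)/715⌋ = ⌊26637/715⌋ − ⌊25954/715⌋ = 37 − 36 = 1
n=39: ⌊(40·683)/715⌋ − ⌊(39·683)/715⌋ = ⌊27320/715⌋ − ⌊26637/715⌋ = 38 − 37 = 1
n=40: ⌊(41·683)/715⌋ − ⌊(40·683)/715⌋ = ⌊28003/715⌋ − ⌊27320/715⌋ = 39 − 38 = 1
n=41: ⌊(42·683)/715⌋ − ⌊(41·683)/715⌋ = ⌊28686/715⌋ − ⌊28003/715⌋ = 40 − 39 = 1
n=42: ⌊(43·683)/715⌋ − ⌊(42·683)/715⌋ = ⌊29369/715⌋ − ⌊28686/715⌋ = 41 − 40 = 1
n=43: ⌊(44·683)/715⌋ − ⌊(43·683)/715⌋ = ⌊30052/715⌋ − ⌊29369/715⌋ = 42 − 41 = 1
n=44: ⌊(45·683)/715⌋ − ⌊(44·683)/715⌋ = ⌊30735/715⌋ − ⌊30052/715⌋ = 42 − 42 = 0
n=45: ⌊(46·683)/715⌋ − ⌊(45·683)/715⌋ = ⌊31418/715⌋ − ⌊30735/715⌋ = 43 − 42 = 1
n=46: ⌊(47·683)/715⌋ − ⌊(46·683)/715⌋ = ⌊32101/715⌋ − ⌊31418/715⌋ = 44 − 43 = 1
n=47: ⌊(48·683)/715⌋ − ⌊(47·683)/715⌋ = ⌊32784/715⌋ − ⌊32101/715⌋ = 45 − 44 = 1
n=48: ⌊(49·683)/715⌋ − ⌊(48·683)/715⌋ = ⌊33467/715⌋ − ⌊32784/715⌋ = 46 − 45 = 1

0111111111111111111111011111111111111111111101111


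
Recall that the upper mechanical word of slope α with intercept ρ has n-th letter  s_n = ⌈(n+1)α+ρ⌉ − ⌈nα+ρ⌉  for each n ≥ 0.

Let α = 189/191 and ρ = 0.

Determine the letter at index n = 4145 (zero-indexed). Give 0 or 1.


1

(n+1)α + ρ = (4146·189) / 191 = 783594/191
nα + ρ     = (4145·189) / 191 = 783405/191
⌈783594/191⌉ = 4103,  ⌈783405/191⌉ = 4102
s_{4145} = 4103 − 4102 = 1


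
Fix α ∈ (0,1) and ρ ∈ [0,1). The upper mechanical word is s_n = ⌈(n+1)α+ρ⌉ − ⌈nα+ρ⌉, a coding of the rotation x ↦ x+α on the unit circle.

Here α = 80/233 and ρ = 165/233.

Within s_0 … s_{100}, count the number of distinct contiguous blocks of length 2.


t_n = ⌈(n·80+165)/233⌉ for n = 0 … 101:
  n=0…9: ⌈165/233⌉=1 ⌈245/233⌉=2 ⌈325/233⌉=2 ⌈405/233⌉=2 ⌈485/233⌉=3 ⌈565/233⌉=3 ⌈645/233⌉=3 ⌈725/233⌉=4 ⌈805/233⌉=4 ⌈885/233⌉=4
  n=10…19: ⌈965/233⌉=5 ⌈1045/233⌉=5 ⌈1125/233⌉=5 ⌈1205/233⌉=6 ⌈1285/233⌉=6 ⌈1365/233⌉=6 ⌈1445/233⌉=7 ⌈1525/233⌉=7 ⌈1605/233⌉=7 ⌈1685/233⌉=8
  n=20…29: ⌈1765/233⌉=8 ⌈1845/233⌉=8 ⌈1925/233⌉=9 ⌈2005/233⌉=9 ⌈2085/233⌉=9 ⌈2165/233⌉=10 ⌈2245/233⌉=10 ⌈2325/233⌉=10 ⌈2405/233⌉=11 ⌈2485/233⌉=11
  n=30…39: ⌈2565/233⌉=12 ⌈2645/233⌉=12 ⌈2725/233⌉=12 ⌈2805/233⌉=13 ⌈2885/233⌉=13 ⌈2965/233⌉=13 ⌈3045/233⌉=14 ⌈3125/233⌉=14 ⌈3205/233⌉=14 ⌈3285/233⌉=15
  n=40…49: ⌈3365/233⌉=15 ⌈3445/233⌉=15 ⌈3525/233⌉=16 ⌈3605/233⌉=16 ⌈3685/233⌉=16 ⌈3765/233⌉=17 ⌈3845/233⌉=17 ⌈3925/233⌉=17 ⌈4005/233⌉=18 ⌈4085/233⌉=18
  n=50…59: ⌈4165/233⌉=18 ⌈4245/233⌉=19 ⌈4325/233⌉=19 ⌈4405/233⌉=19 ⌈4485/233⌉=20 ⌈4565/233⌉=20 ⌈4645/233⌉=20 ⌈4725/233⌉=21 ⌈4805/233⌉=21 ⌈4885/233⌉=21
  n=60…69: ⌈4965/233⌉=22 ⌈5045/233⌉=22 ⌈5125/233⌉=22 ⌈5205/233⌉=23 ⌈5285/233⌉=23 ⌈5365/233⌉=24 ⌈5445/233⌉=24 ⌈5525/233⌉=24 ⌈5605/233⌉=25 ⌈5685/233⌉=25
  n=70…79: ⌈5765/233⌉=25 ⌈5845/233⌉=26 ⌈5925/233⌉=26 ⌈6005/233⌉=26 ⌈6085/233⌉=27 ⌈6165/233⌉=27 ⌈6245/233⌉=27 ⌈6325/233⌉=28 ⌈6405/233⌉=28 ⌈6485/233⌉=28
  n=80…89: ⌈6565/233⌉=29 ⌈6645/233⌉=29 ⌈6725/233⌉=29 ⌈6805/233⌉=30 ⌈6885/233⌉=30 ⌈6965/233⌉=30 ⌈7045/233⌉=31 ⌈7125/233⌉=31 ⌈7205/233⌉=31 ⌈7285/233⌉=32
  n=90…99: ⌈7365/233⌉=32 ⌈7445/233⌉=32 ⌈7525/233⌉=33 ⌈7605/233⌉=33 ⌈7685/233⌉=33 ⌈7765/233⌉=34 ⌈7845/233⌉=34 ⌈7925/233⌉=35 ⌈8005/233⌉=35 ⌈8085/233⌉=35
  n=100…101: ⌈8165/233⌉=36 ⌈8245/233⌉=36
s_n = t_(n+1) − t_n for n = 0 … 100 gives
prefix = 10010010010010010010010010010100100100100100100100100100100100101001001001001001001001001001001010010
slide a length-2 window over [0..1] … [99..100] (100 windows); first occurrence of each distinct factor:
  [  0..  1] 10
  [  1..  2] 00
  [  2..  3] 01
  (the other 97 windows repeat one of these)
distinct factors: {00, 01, 10}
count = 3  (Sturmian bound for length 2 is 3)

3


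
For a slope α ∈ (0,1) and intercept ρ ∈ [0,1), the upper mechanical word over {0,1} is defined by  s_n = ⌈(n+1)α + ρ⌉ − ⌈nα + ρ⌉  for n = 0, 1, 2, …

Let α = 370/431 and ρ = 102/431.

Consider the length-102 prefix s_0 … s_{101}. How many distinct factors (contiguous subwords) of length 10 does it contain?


11

t_n = ⌈(n·370+102)/431⌉ for n = 0 … 102:
  n=0…9: ⌈102/431⌉=1 ⌈472/431⌉=2 ⌈842/431⌉=2 ⌈1212/431⌉=3 ⌈1582/431⌉=4 ⌈1952/431⌉=5 ⌈2322/431⌉=6 ⌈2692/431⌉=7 ⌈3062/431⌉=8 ⌈3432/431⌉=8
  n=10…19: ⌈3802/431⌉=9 ⌈4172/431⌉=10 ⌈4542/431⌉=11 ⌈4912/431⌉=12 ⌈5282/431⌉=13 ⌈5652/431⌉=14 ⌈6022/431⌉=14 ⌈6392/431⌉=15 ⌈6762/431⌉=16 ⌈7132/431⌉=17
  n=20…29: ⌈7502/431⌉=18 ⌈7872/431⌉=19 ⌈8242/431⌉=20 ⌈8612/431⌉=20 ⌈8982/431⌉=21 ⌈9352/431⌉=22 ⌈9722/431⌉=23 ⌈10092/431⌉=24 ⌈10462/431⌉=25 ⌈10832/431⌉=26
  n=30…39: ⌈11202/431⌉=26 ⌈11572/431⌉=27 ⌈11942/431⌉=28 ⌈12312/431⌉=29 ⌈12682/431⌉=30 ⌈13052/431⌉=31 ⌈13422/431⌉=32 ⌈13792/431⌉=32 ⌈14162/431⌉=33 ⌈14532/431⌉=34
  n=40…49: ⌈14902/431⌉=35 ⌈15272/431⌉=36 ⌈15642/431⌉=37 ⌈16012/431⌉=38 ⌈16382/431⌉=39 ⌈16752/431⌉=39 ⌈17122/431⌉=40 ⌈17492/431⌉=41 ⌈17862/431⌉=42 ⌈18232/431⌉=43
  n=50…59: ⌈18602/431⌉=44 ⌈18972/431⌉=45 ⌈19342/431⌉=45 ⌈19712/431⌉=46 ⌈20082/431⌉=47 ⌈20452/431⌉=48 ⌈20822/431⌉=49 ⌈21192/431⌉=50 ⌈21562/431⌉=51 ⌈21932/431⌉=51
  n=60…69: ⌈22302/431⌉=52 ⌈22672/431⌉=53 ⌈23042/431⌉=54 ⌈23412/431⌉=55 ⌈23782/431⌉=56 ⌈24152/431⌉=57 ⌈24522/431⌉=57 ⌈24892/431⌉=58 ⌈25262/431⌉=59 ⌈25632/431⌉=60
  n=70…79: ⌈26002/431⌉=61 ⌈26372/431⌉=62 ⌈26742/431⌉=63 ⌈27112/431⌉=63 ⌈27482/431⌉=64 ⌈27852/431⌉=65 ⌈28222/431⌉=66 ⌈28592/431⌉=67 ⌈28962/431⌉=68 ⌈29332/431⌉=69
  n=80…89: ⌈29702/431⌉=69 ⌈30072/431⌉=70 ⌈30442/431⌉=71 ⌈30812/431⌉=72 ⌈31182/431⌉=73 ⌈31552/431⌉=74 ⌈31922/431⌉=75 ⌈32292/431⌉=75 ⌈32662/431⌉=76 ⌈33032/431⌉=77
  n=90…99: ⌈33402/431⌉=78 ⌈33772/431⌉=79 ⌈34142/431⌉=80 ⌈34512/431⌉=81 ⌈34882/431⌉=81 ⌈35252/431⌉=82 ⌈35622/431⌉=83 ⌈35992/431⌉=84 ⌈36362/431⌉=85 ⌈36732/431⌉=86
  n=100…102: ⌈37102/431⌉=87 ⌈37472/431⌉=87 ⌈37842/431⌉=88
s_n = t_(n+1) − t_n for n = 0 … 101 gives
prefix = 101111110111111011111101111110111111011111110111111011111101111110111111011111101111110111111011111101
slide a length-10 window over [0..9] … [92..101] (93 windows); first occurrence of each distinct factor:
  [  0..  9] 1011111101
  [  1.. 10] 0111111011
  [  2.. 11] 1111110111
  [  3.. 12] 1111101111
  [  4.. 13] 1111011111
  [  5.. 14] 1110111111
  [  6.. 15] 1101111110
  [ 34.. 43] 1101111111
  [ 35.. 44] 1011111110
  [ 36.. 45] 0111111101
  [ 37.. 46] 1111111011
  (the other 82 windows repeat one of these)
distinct factors: {0111111011, 0111111101, 1011111101, 1011111110, 1101111110, 1101111111, 1110111111, 1111011111, 1111101111, 1111110111, 1111111011}
count = 11  (Sturmian bound for length 10 is 11)


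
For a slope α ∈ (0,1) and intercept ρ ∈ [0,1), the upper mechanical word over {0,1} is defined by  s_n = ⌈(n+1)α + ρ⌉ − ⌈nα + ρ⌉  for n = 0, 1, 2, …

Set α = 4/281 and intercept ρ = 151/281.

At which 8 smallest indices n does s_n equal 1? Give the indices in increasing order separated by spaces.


n=0: ⌈155/281⌉−⌈151/281⌉ = 1−1 = 0
n=1: ⌈159/281⌉−⌈155/281⌉ = 1−1 = 0
  …
n=32: ⌈283/281⌉−⌈279/281⌉ = 2−1 = 1  ← one
n=33: ⌈287/281⌉−⌈283/281⌉ = 2−2 = 0
n=34: ⌈291/281⌉−⌈287/281⌉ = 2−2 = 0
  …
n=102: ⌈563/281⌉−⌈559/281⌉ = 3−2 = 1  ← one
n=103: ⌈567/281⌉−⌈563/281⌉ = 3−3 = 0
n=104: ⌈571/281⌉−⌈567/281⌉ = 3−3 = 0
  …
n=173: ⌈847/281⌉−⌈843/281⌉ = 4−3 = 1  ← one
n=174: ⌈851/281⌉−⌈847/281⌉ = 4−4 = 0
n=175: ⌈855/281⌉−⌈851/281⌉ = 4−4 = 0
  …
n=243: ⌈1127/281⌉−⌈1123/281⌉ = 5−4 = 1  ← one
n=244: ⌈1131/281⌉−⌈1127/281⌉ = 5−5 = 0
n=245: ⌈1135/281⌉−⌈1131/281⌉ = 5−5 = 0
  …
n=313: ⌈1407/281⌉−⌈1403/281⌉ = 6−5 = 1  ← one
n=314: ⌈1411/281⌉−⌈1407/281⌉ = 6−6 = 0
n=315: ⌈1415/281⌉−⌈1411/281⌉ = 6−6 = 0
  …
n=383: ⌈1687/281⌉−⌈1683/281⌉ = 7−6 = 1  ← one
n=384: ⌈1691/281⌉−⌈1687/281⌉ = 7−7 = 0
n=385: ⌈1695/281⌉−⌈1691/281⌉ = 7−7 = 0
  …
n=454: ⌈1971/281⌉−⌈1967/281⌉ = 8−7 = 1  ← one
n=455: ⌈1975/281⌉−⌈1971/281⌉ = 8−8 = 0
n=456: ⌈1979/281⌉−⌈1975/281⌉ = 8−8 = 0
  …
n=524: ⌈2251/281⌉−⌈2247/281⌉ = 9−8 = 1  ← one
positions of the first 8 ones: 32 102 173 243 313 383 454 524

32 102 173 243 313 383 454 524


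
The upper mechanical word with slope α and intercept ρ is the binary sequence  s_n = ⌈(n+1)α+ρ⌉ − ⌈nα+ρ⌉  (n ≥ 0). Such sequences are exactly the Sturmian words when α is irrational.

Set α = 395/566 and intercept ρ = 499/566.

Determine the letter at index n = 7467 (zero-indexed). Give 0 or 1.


1

(n+1)α + ρ = (7468·395 + 499) / 566 = 2950359/566
nα + ρ     = (7467·395 + 499) / 566 = 2949964/566
⌈2950359/566⌉ = 5213,  ⌈2949964/566⌉ = 5212
s_{7467} = 5213 − 5212 = 1


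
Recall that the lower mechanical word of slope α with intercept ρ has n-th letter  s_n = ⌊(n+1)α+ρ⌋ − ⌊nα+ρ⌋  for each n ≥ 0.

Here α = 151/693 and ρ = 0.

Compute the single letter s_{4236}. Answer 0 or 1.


1

(n+1)α + ρ = (4237·151) / 693 = 639787/693
nα + ρ     = (4236·151) / 693 = 639636/693
⌊639787/693⌋ = 923,  ⌊639636/693⌋ = 922
s_{4236} = 923 − 922 = 1


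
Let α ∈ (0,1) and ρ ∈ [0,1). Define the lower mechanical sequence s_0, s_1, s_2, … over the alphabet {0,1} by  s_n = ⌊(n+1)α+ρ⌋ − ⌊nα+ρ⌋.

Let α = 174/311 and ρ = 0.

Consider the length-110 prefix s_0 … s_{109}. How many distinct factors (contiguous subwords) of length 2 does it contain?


t_n = ⌊(n·174)/311⌋ for n = 0 … 110:
  n=0…9: ⌊0/311⌋=0 ⌊174/311⌋=0 ⌊348/311⌋=1 ⌊522/311⌋=1 ⌊696/311⌋=2 ⌊870/311⌋=2 ⌊1044/311⌋=3 ⌊1218/311⌋=3 ⌊1392/311⌋=4 ⌊1566/311⌋=5
  n=10…19: ⌊1740/311⌋=5 ⌊1914/311⌋=6 ⌊2088/311⌋=6 ⌊2262/311⌋=7 ⌊2436/311⌋=7 ⌊2610/311⌋=8 ⌊2784/311⌋=8 ⌊2958/311⌋=9 ⌊3132/311⌋=10 ⌊3306/311⌋=10
  n=20…29: ⌊3480/311⌋=11 ⌊3654/311⌋=11 ⌊3828/311⌋=12 ⌊4002/311⌋=12 ⌊4176/311⌋=13 ⌊4350/311⌋=13 ⌊4524/311⌋=14 ⌊4698/311⌋=15 ⌊4872/311⌋=15 ⌊5046/311⌋=16
  n=30…39: ⌊5220/311⌋=16 ⌊5394/311⌋=17 ⌊5568/311⌋=17 ⌊5742/311⌋=18 ⌊5916/311⌋=19 ⌊6090/311⌋=19 ⌊6264/311⌋=20 ⌊6438/311⌋=20 ⌊6612/311⌋=21 ⌊6786/311⌋=21
  n=40…49: ⌊6960/311⌋=22 ⌊7134/311⌋=22 ⌊7308/311⌋=23 ⌊7482/311⌋=24 ⌊7656/311⌋=24 ⌊7830/311⌋=25 ⌊8004/311⌋=25 ⌊8178/311⌋=26 ⌊8352/311⌋=26 ⌊8526/311⌋=27
  n=50…59: ⌊8700/311⌋=27 ⌊8874/311⌋=28 ⌊9048/311⌋=29 ⌊9222/311⌋=29 ⌊9396/311⌋=30 ⌊9570/311⌋=30 ⌊9744/311⌋=31 ⌊9918/311⌋=31 ⌊10092/311⌋=32 ⌊10266/311⌋=33
  n=60…69: ⌊10440/311⌋=33 ⌊10614/311⌋=34 ⌊10788/311⌋=34 ⌊10962/311⌋=35 ⌊11136/311⌋=35 ⌊11310/311⌋=36 ⌊11484/311⌋=36 ⌊11658/311⌋=37 ⌊11832/311⌋=38 ⌊12006/311⌋=38
  n=70…79: ⌊12180/311⌋=39 ⌊12354/311⌋=39 ⌊12528/311⌋=40 ⌊12702/311⌋=40 ⌊12876/311⌋=41 ⌊13050/311⌋=41 ⌊13224/311⌋=42 ⌊13398/311⌋=43 ⌊13572/311⌋=43 ⌊13746/311⌋=44
  n=80…89: ⌊13920/311⌋=44 ⌊14094/311⌋=45 ⌊14268/311⌋=45 ⌊14442/311⌋=46 ⌊14616/311⌋=46 ⌊14790/311⌋=47 ⌊14964/311⌋=48 ⌊15138/311⌋=48 ⌊15312/311⌋=49 ⌊15486/311⌋=49
  n=90…99: ⌊15660/311⌋=50 ⌊15834/311⌋=50 ⌊16008/311⌋=51 ⌊16182/311⌋=52 ⌊16356/311⌋=52 ⌊16530/311⌋=53 ⌊16704/311⌋=53 ⌊16878/311⌋=54 ⌊17052/311⌋=54 ⌊17226/311⌋=55
  n=100…109: ⌊17400/311⌋=55 ⌊17574/311⌋=56 ⌊17748/311⌋=57 ⌊17922/311⌋=57 ⌊18096/311⌋=58 ⌊18270/311⌋=58 ⌊18444/311⌋=59 ⌊18618/311⌋=59 ⌊18792/311⌋=60 ⌊18966/311⌋=60
  n=110: ⌊19140/311⌋=61
s_n = t_(n+1) − t_n for n = 0 … 109 gives
prefix = 01010101101010101101010101101010110101010110101010110101011010101011010101011010101011010101101010101101010101
slide a length-2 window over [0..1] … [108..109] (109 windows); first occurrence of each distinct factor:
  [  0..  1] 01
  [  1..  2] 10
  [  7..  8] 11
  (the other 106 windows repeat one of these)
distinct factors: {01, 10, 11}
count = 3  (Sturmian bound for length 2 is 3)

3


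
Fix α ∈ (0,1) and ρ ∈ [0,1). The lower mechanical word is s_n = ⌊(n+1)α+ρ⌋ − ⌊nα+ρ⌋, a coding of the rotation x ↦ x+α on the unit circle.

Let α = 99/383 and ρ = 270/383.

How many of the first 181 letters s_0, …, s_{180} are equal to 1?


#1s = Σ_{n=0}^{180} s_n = Σ_{n=0}^{180} (⌊(n+1)α+ρ⌋ − ⌊nα+ρ⌋)
the sum telescopes: every ⌊nα+ρ⌋ with 0 < n < 181 appears once with + and once with −, leaving ⌊181α+ρ⌋ − ⌊0·α+ρ⌋
181α + ρ = (181·99 + 270) / 383 = 18189/383
ρ = 270/383
⌊18189/383⌋ = 47,  ⌊270/383⌋ = 0
#1s = 47 − 0 = 47

47


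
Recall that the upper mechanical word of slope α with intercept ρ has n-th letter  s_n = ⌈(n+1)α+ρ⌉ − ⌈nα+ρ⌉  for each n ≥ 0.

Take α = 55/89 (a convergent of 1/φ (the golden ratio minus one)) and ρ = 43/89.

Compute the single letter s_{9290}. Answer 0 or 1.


1

(n+1)α + ρ = (9291·55 + 43) / 89 = 511048/89
nα + ρ     = (9290·55 + 43) / 89 = 510993/89
⌈511048/89⌉ = 5743,  ⌈510993/89⌉ = 5742
s_{9290} = 5743 − 5742 = 1


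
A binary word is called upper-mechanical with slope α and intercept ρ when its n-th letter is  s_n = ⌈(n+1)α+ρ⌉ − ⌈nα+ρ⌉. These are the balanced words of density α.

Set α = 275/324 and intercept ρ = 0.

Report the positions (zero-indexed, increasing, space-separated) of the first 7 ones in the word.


n=0: ⌈275/324⌉−⌈0/324⌉ = 1−0 = 1  ← one
n=1: ⌈550/324⌉−⌈275/324⌉ = 2−1 = 1  ← one
n=2: ⌈825/324⌉−⌈550/324⌉ = 3−2 = 1  ← one
n=3: ⌈1100/324⌉−⌈825/324⌉ = 4−3 = 1  ← one
n=4: ⌈1375/324⌉−⌈1100/324⌉ = 5−4 = 1  ← one
n=5: ⌈1650/324⌉−⌈1375/324⌉ = 6−5 = 1  ← one
n=6: ⌈1925/324⌉−⌈1650/324⌉ = 6−6 = 0
n=7: ⌈2200/324⌉−⌈1925/324⌉ = 7−6 = 1  ← one
positions of the first 7 ones: 0 1 2 3 4 5 7

0 1 2 3 4 5 7


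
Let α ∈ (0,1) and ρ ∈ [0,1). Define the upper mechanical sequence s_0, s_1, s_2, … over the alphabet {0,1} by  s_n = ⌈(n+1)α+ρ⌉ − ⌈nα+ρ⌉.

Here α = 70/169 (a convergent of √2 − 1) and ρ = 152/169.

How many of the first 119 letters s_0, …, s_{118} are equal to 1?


#1s = Σ_{n=0}^{118} s_n = Σ_{n=0}^{118} (⌈(n+1)α+ρ⌉ − ⌈nα+ρ⌉)
the sum telescopes: every ⌈nα+ρ⌉ with 0 < n < 119 appears once with + and once with −, leaving ⌈119α+ρ⌉ − ⌈0·α+ρ⌉
119α + ρ = (119·70 + 152) / 169 = 8482/169
ρ = 152/169
⌈8482/169⌉ = 51,  ⌈152/169⌉ = 1
#1s = 51 − 1 = 50

50


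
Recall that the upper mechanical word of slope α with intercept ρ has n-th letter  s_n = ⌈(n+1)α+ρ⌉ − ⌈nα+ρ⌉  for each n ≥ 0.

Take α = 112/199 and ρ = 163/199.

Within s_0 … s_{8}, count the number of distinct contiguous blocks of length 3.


4

t_n = ⌈(n·112+163)/199⌉ for n = 0 … 9:
  n=0…9: ⌈163/199⌉=1 ⌈275/199⌉=2 ⌈387/199⌉=2 ⌈499/199⌉=3 ⌈611/199⌉=4 ⌈723/199⌉=4 ⌈835/199⌉=5 ⌈947/199⌉=5 ⌈1059/199⌉=6 ⌈1171/199⌉=6
s_n = t_(n+1) − t_n for n = 0 … 8 gives
prefix = 101101010
slide a length-3 window over [0..2] … [6..8] (7 windows); first occurrence of each distinct factor:
  [  0..  2] 101
  [  1..  3] 011
  [  2..  4] 110
  [  4..  6] 010
  (the other 3 windows repeat one of these)
distinct factors: {010, 011, 101, 110}
count = 4  (Sturmian bound for length 3 is 4)


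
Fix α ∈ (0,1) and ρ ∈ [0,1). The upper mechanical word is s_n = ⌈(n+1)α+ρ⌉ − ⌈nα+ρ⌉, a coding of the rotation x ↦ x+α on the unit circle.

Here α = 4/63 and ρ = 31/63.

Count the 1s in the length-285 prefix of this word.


#1s = Σ_{n=0}^{284} s_n = Σ_{n=0}^{284} (⌈(n+1)α+ρ⌉ − ⌈nα+ρ⌉)
the sum telescopes: every ⌈nα+ρ⌉ with 0 < n < 285 appears once with + and once with −, leaving ⌈285α+ρ⌉ − ⌈0·α+ρ⌉
285α + ρ = (285·4 + 31) / 63 = 1171/63
ρ = 31/63
⌈1171/63⌉ = 19,  ⌈31/63⌉ = 1
#1s = 19 − 1 = 18

18


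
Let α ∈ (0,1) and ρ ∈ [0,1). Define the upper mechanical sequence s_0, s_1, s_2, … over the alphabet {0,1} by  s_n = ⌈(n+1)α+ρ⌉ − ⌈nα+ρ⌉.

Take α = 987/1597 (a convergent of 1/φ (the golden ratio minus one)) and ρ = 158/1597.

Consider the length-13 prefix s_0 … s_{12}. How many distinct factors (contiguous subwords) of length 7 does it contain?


7

t_n = ⌈(n·987+158)/1597⌉ for n = 0 … 13:
  n=0…9: ⌈158/1597⌉=1 ⌈1145/1597⌉=1 ⌈2132/1597⌉=2 ⌈3119/1597⌉=2 ⌈4106/1597⌉=3 ⌈5093/1597⌉=4 ⌈6080/1597⌉=4 ⌈7067/1597⌉=5 ⌈8054/1597⌉=6 ⌈9041/1597⌉=6
  n=10…13: ⌈10028/1597⌉=7 ⌈11015/1597⌉=7 ⌈12002/1597⌉=8 ⌈12989/1597⌉=9
s_n = t_(n+1) − t_n for n = 0 … 12 gives
prefix = 0101101101011
slide a length-7 window over [0..6] … [6..12] (7 windows); first occurrence of each distinct factor:
  [  0..  6] 0101101
  [  1..  7] 1011011
  [  2..  8] 0110110
  [  3..  9] 1101101
  [  4.. 10] 1011010
  [  5.. 11] 0110101
  [  6.. 12] 1101011
distinct factors: {0101101, 0110101, 0110110, 1011010, 1011011, 1101011, 1101101}
count = 7  (Sturmian bound for length 7 is 8)


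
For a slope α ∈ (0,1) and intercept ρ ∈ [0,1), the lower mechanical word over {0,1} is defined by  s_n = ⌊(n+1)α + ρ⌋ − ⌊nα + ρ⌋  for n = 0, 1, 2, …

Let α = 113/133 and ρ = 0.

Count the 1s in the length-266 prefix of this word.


226

#1s = Σ_{n=0}^{265} s_n = Σ_{n=0}^{265} (⌊(n+1)α+ρ⌋ − ⌊nα+ρ⌋)
the sum telescopes: every ⌊nα+ρ⌋ with 0 < n < 266 appears once with + and once with −, leaving ⌊266α+ρ⌋ − ⌊0·α+ρ⌋
266α + ρ = (266·113) / 133 = 30058/133
ρ = 0/133
⌊30058/133⌋ = 226,  ⌊0/133⌋ = 0
#1s = 226 − 0 = 226


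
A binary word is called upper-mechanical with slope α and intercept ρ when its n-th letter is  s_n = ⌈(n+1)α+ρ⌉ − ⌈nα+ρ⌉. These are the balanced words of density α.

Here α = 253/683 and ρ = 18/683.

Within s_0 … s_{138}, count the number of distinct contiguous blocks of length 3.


t_n = ⌈(n·253+18)/683⌉ for n = 0 … 139:
  n=0…9: ⌈18/683⌉=1 ⌈271/683⌉=1 ⌈524/683⌉=1 ⌈777/683⌉=2 ⌈1030/683⌉=2 ⌈1283/683⌉=2 ⌈1536/683⌉=3 ⌈1789/683⌉=3 ⌈2042/683⌉=3 ⌈2295/683⌉=4
  n=10…19: ⌈2548/683⌉=4 ⌈2801/683⌉=5 ⌈3054/683⌉=5 ⌈3307/683⌉=5 ⌈3560/683⌉=6 ⌈3813/683⌉=6 ⌈4066/683⌉=6 ⌈4319/683⌉=7 ⌈4572/683⌉=7 ⌈4825/683⌉=8
  n=20…29: ⌈5078/683⌉=8 ⌈5331/683⌉=8 ⌈5584/683⌉=9 ⌈5837/683⌉=9 ⌈6090/683⌉=9 ⌈6343/683⌉=10 ⌈6596/683⌉=10 ⌈6849/683⌉=11 ⌈7102/683⌉=11 ⌈7355/683⌉=11
  n=30…39: ⌈7608/683⌉=12 ⌈7861/683⌉=12 ⌈8114/683⌉=12 ⌈8367/683⌉=13 ⌈8620/683⌉=13 ⌈8873/683⌉=13 ⌈9126/683⌉=14 ⌈9379/683⌉=14 ⌈9632/683⌉=15 ⌈9885/683⌉=15
  n=40…49: ⌈10138/683⌉=15 ⌈10391/683⌉=16 ⌈10644/683⌉=16 ⌈10897/683⌉=16 ⌈11150/683⌉=17 ⌈11403/683⌉=17 ⌈11656/683⌉=18 ⌈11909/683⌉=18 ⌈12162/683⌉=18 ⌈12415/683⌉=19
  n=50…59: ⌈12668/683⌉=19 ⌈12921/683⌉=19 ⌈13174/683⌉=20 ⌈13427/683⌉=20 ⌈13680/683⌉=21 ⌈13933/683⌉=21 ⌈14186/683⌉=21 ⌈14439/683⌉=22 ⌈14692/683⌉=22 ⌈14945/683⌉=22
  n=60…69: ⌈15198/683⌉=23 ⌈15451/683⌉=23 ⌈15704/683⌉=23 ⌈15957/683⌉=24 ⌈16210/683⌉=24 ⌈16463/683⌉=25 ⌈16716/683⌉=25 ⌈16969/683⌉=25 ⌈17222/683⌉=26 ⌈17475/683⌉=26
  n=70…79: ⌈17728/683⌉=26 ⌈17981/683⌉=27 ⌈18234/683⌉=27 ⌈18487/683⌉=28 ⌈18740/683⌉=28 ⌈18993/683⌉=28 ⌈19246/683⌉=29 ⌈19499/683⌉=29 ⌈19752/683⌉=29 ⌈20005/683⌉=30
  n=80…89: ⌈20258/683⌉=30 ⌈20511/683⌉=31 ⌈20764/683⌉=31 ⌈21017/683⌉=31 ⌈21270/683⌉=32 ⌈21523/683⌉=32 ⌈21776/683⌉=32 ⌈22029/683⌉=33 ⌈22282/683⌉=33 ⌈22535/683⌉=33
  n=90…99: ⌈22788/683⌉=34 ⌈23041/683⌉=34 ⌈23294/683⌉=35 ⌈23547/683⌉=35 ⌈23800/683⌉=35 ⌈24053/683⌉=36 ⌈24306/683⌉=36 ⌈24559/683⌉=36 ⌈24812/683⌉=37 ⌈25065/683⌉=37
  n=100…109: ⌈25318/683⌉=38 ⌈25571/683⌉=38 ⌈25824/683⌉=38 ⌈26077/683⌉=39 ⌈26330/683⌉=39 ⌈26583/683⌉=39 ⌈26836/683⌉=40 ⌈27089/683⌉=40 ⌈27342/683⌉=41 ⌈27595/683⌉=41
  n=110…119: ⌈27848/683⌉=41 ⌈28101/683⌉=42 ⌈28354/683⌉=42 ⌈28607/683⌉=42 ⌈28860/683⌉=43 ⌈29113/683⌉=43 ⌈29366/683⌉=43 ⌈29619/683⌉=44 ⌈29872/683⌉=44 ⌈30125/683⌉=45
  n=120…129: ⌈30378/683⌉=45 ⌈30631/683⌉=45 ⌈30884/683⌉=46 ⌈31137/683⌉=46 ⌈31390/683⌉=46 ⌈31643/683⌉=47 ⌈31896/683⌉=47 ⌈32149/683⌉=48 ⌈32402/683⌉=48 ⌈32655/683⌉=48
  n=130…139: ⌈32908/683⌉=49 ⌈33161/683⌉=49 ⌈33414/683⌉=49 ⌈33667/683⌉=50 ⌈33920/683⌉=50 ⌈34173/683⌉=51 ⌈34426/683⌉=51 ⌈34679/683⌉=51 ⌈34932/683⌉=52 ⌈35185/683⌉=52
s_n = t_(n+1) − t_n for n = 0 … 138 gives
prefix = 0010010010100100101001001010010010010100100101001001010010010010100100101001001010010010010100100101001001010010010010100100101001001010010
slide a length-3 window over [0..2] … [136..138] (137 windows); first occurrence of each distinct factor:
  [  0..  2] 001
  [  1..  3] 010
  [  2..  4] 100
  [  8.. 10] 101
  (the other 133 windows repeat one of these)
distinct factors: {001, 010, 100, 101}
count = 4  (Sturmian bound for length 3 is 4)

4
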